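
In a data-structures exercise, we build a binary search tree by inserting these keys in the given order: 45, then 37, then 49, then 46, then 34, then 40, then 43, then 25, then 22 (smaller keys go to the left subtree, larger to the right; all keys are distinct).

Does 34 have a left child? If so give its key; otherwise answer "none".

Resulting structure (node: left, right):
  45: L=37, R=49
  37: L=34, R=40
  49: L=46, R=–
  46: L=–, R=–
  34: L=25, R=–
  40: L=–, R=43
  43: L=–, R=–
  25: L=22, R=–
  22: L=–, R=–

25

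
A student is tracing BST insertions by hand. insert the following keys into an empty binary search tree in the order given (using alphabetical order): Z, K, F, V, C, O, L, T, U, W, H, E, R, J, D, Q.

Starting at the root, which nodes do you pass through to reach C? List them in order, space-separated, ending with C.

Z: root
K: left child of Z (depth 1)
F: left child of K (depth 2)
V: right child of K (depth 2)
C: left child of F (depth 3)
O: left child of V (depth 3)
L: left child of O (depth 4)
T: right child of O (depth 4)
U: right child of T (depth 5)
W: right child of V (depth 3)
H: right child of F (depth 3)
E: right child of C (depth 4)
R: left child of T (depth 5)
J: right child of H (depth 4)
D: left child of E (depth 5)
Q: left child of R (depth 6)

Z K F C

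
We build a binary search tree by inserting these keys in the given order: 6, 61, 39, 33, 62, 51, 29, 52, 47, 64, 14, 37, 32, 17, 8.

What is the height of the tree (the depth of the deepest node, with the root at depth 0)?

6: root
61: right child of 6 (depth 1)
39: left child of 61 (depth 2)
33: left child of 39 (depth 3)
62: right child of 61 (depth 2)
51: right child of 39 (depth 3)
29: left child of 33 (depth 4)
52: right child of 51 (depth 4)
47: left child of 51 (depth 4)
64: right child of 62 (depth 3)
14: left child of 29 (depth 5)
37: right child of 33 (depth 4)
32: right child of 29 (depth 5)
17: right child of 14 (depth 6)
8: left child of 14 (depth 6)

The deepest node is 17 at depth 6.

6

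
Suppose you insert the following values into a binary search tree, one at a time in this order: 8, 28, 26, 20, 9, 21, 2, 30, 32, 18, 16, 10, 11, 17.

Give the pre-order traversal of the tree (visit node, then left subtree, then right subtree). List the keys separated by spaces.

8 2 28 26 20 9 18 16 10 11 17 21 30 32

Insert 8: tree is empty, so 8 becomes the root.
Insert 28: 28 > 8 → go right. Place as right child of 8.
Insert 26: 26 > 8 → go right; 26 < 28 → go left. Place as left child of 28.
Insert 20: 20 > 8 → go right; 20 < 28 → go left; 20 < 26 → go left. Place as left child of 26.
Insert 9: 9 > 8 → go right; 9 < 28 → go left; 9 < 26 → go left; 9 < 20 → go left. Place as left child of 20.
Insert 21: 21 > 8 → go right; 21 < 28 → go left; 21 < 26 → go left; 21 > 20 → go right. Place as right child of 20.
Insert 2: 2 < 8 → go left. Place as left child of 8.
Insert 30: 30 > 8 → go right; 30 > 28 → go right. Place as right child of 28.
Insert 32: 32 > 8 → go right; 32 > 28 → go right; 32 > 30 → go right. Place as right child of 30.
Insert 18: 18 > 8 → go right; 18 < 28 → go left; 18 < 26 → go left; 18 < 20 → go left; 18 > 9 → go right. Place as right child of 9.
Insert 16: 16 > 8 → go right; 16 < 28 → go left; 16 < 26 → go left; 16 < 20 → go left; 16 > 9 → go right; 16 < 18 → go left. Place as left child of 18.
Insert 10: 10 > 8 → go right; 10 < 28 → go left; 10 < 26 → go left; 10 < 20 → go left; 10 > 9 → go right; 10 < 18 → go left; 10 < 16 → go left. Place as left child of 16.
Insert 11: 11 > 8 → go right; 11 < 28 → go left; 11 < 26 → go left; 11 < 20 → go left; 11 > 9 → go right; 11 < 18 → go left; 11 < 16 → go left; 11 > 10 → go right. Place as right child of 10.
Insert 17: 17 > 8 → go right; 17 < 28 → go left; 17 < 26 → go left; 17 < 20 → go left; 17 > 9 → go right; 17 < 18 → go left; 17 > 16 → go right. Place as right child of 16.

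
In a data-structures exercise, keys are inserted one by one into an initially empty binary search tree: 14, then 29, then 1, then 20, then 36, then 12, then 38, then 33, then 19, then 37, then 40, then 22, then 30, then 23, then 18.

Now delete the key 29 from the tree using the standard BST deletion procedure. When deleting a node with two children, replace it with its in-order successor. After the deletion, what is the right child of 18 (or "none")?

none

14: root
29: right child of 14 (depth 1)
1: left child of 14 (depth 1)
20: left child of 29 (depth 2)
36: right child of 29 (depth 2)
12: right child of 1 (depth 2)
38: right child of 36 (depth 3)
33: left child of 36 (depth 3)
19: left child of 20 (depth 3)
37: left child of 38 (depth 4)
40: right child of 38 (depth 4)
22: right child of 20 (depth 3)
30: left child of 33 (depth 4)
23: right child of 22 (depth 4)
18: left child of 19 (depth 4)

Delete 29 (two children — replace with in-order successor).
After deletion, 18's right child: none.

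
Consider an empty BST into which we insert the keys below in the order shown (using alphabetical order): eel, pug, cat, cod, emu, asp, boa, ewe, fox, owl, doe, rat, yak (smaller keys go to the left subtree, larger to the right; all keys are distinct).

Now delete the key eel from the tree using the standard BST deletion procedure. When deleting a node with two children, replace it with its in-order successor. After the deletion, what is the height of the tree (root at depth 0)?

eel: root
pug: right child of eel (depth 1)
cat: left child of eel (depth 1)
cod: right child of cat (depth 2)
emu: left child of pug (depth 2)
asp: left child of cat (depth 2)
boa: right child of asp (depth 3)
ewe: right child of emu (depth 3)
fox: right child of ewe (depth 4)
owl: right child of fox (depth 5)
doe: right child of cod (depth 3)
rat: right child of pug (depth 2)
yak: right child of rat (depth 3)

Delete eel (two children — replace with in-order successor).
After deletion, deepest node is owl at depth 4.

4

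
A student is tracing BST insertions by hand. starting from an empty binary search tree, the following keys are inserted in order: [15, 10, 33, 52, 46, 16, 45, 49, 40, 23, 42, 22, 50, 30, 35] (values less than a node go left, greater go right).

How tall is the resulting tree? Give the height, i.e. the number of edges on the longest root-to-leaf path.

Resulting structure (node: left, right):
  15: L=10, R=33
  10: L=–, R=–
  33: L=16, R=52
  52: L=46, R=–
  46: L=45, R=49
  16: L=–, R=23
  45: L=40, R=–
  49: L=–, R=50
  40: L=35, R=42
  23: L=22, R=30
  42: L=–, R=–
  22: L=–, R=–
  50: L=–, R=–
  30: L=–, R=–
  35: L=–, R=–

The deepest node is 42 at depth 6.

6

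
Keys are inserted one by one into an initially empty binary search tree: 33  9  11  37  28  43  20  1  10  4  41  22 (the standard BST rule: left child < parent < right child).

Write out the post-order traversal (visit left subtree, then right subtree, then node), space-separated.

33: root
9: left child of 33 (depth 1)
11: right child of 9 (depth 2)
37: right child of 33 (depth 1)
28: right child of 11 (depth 3)
43: right child of 37 (depth 2)
20: left child of 28 (depth 4)
1: left child of 9 (depth 2)
10: left child of 11 (depth 3)
4: right child of 1 (depth 3)
41: left child of 43 (depth 3)
22: right child of 20 (depth 5)

4 1 10 22 20 28 11 9 41 43 37 33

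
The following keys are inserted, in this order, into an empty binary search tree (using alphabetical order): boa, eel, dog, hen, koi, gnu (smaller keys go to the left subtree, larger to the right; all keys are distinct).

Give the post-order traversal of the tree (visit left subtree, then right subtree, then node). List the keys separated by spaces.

dog gnu koi hen eel boa

Resulting structure (node: left, right):
  boa: L=–, R=eel
  eel: L=dog, R=hen
  dog: L=–, R=–
  hen: L=gnu, R=koi
  koi: L=–, R=–
  gnu: L=–, R=–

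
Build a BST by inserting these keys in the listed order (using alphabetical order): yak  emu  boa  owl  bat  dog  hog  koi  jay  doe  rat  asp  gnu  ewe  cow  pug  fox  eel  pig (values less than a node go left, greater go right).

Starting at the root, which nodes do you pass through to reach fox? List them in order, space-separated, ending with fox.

Resulting structure (node: left, right):
  yak: L=emu, R=–
  emu: L=boa, R=owl
  boa: L=bat, R=dog
  owl: L=hog, R=rat
  bat: L=asp, R=–
  dog: L=doe, R=eel
  hog: L=gnu, R=koi
  koi: L=jay, R=–
  jay: L=–, R=–
  doe: L=cow, R=–
  rat: L=pug, R=–
  asp: L=–, R=–
  gnu: L=ewe, R=–
  ewe: L=–, R=fox
  cow: L=–, R=–
  pug: L=pig, R=–
  fox: L=–, R=–
  eel: L=–, R=–
  pig: L=–, R=–

yak emu owl hog gnu ewe fox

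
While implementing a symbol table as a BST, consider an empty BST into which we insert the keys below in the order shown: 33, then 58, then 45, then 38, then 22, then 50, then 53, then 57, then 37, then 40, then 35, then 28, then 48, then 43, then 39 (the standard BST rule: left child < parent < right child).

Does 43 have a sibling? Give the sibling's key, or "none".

33: root
58: right child of 33 (depth 1)
45: left child of 58 (depth 2)
38: left child of 45 (depth 3)
22: left child of 33 (depth 1)
50: right child of 45 (depth 3)
53: right child of 50 (depth 4)
57: right child of 53 (depth 5)
37: left child of 38 (depth 4)
40: right child of 38 (depth 4)
35: left child of 37 (depth 5)
28: right child of 22 (depth 2)
48: left child of 50 (depth 4)
43: right child of 40 (depth 5)
39: left child of 40 (depth 5)

43's parent is 40; the other child of 40 is 39.

39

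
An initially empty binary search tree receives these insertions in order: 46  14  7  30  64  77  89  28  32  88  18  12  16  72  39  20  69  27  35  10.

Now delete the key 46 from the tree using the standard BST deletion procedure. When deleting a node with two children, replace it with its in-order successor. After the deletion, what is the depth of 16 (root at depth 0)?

Insert 46: tree is empty, so 46 becomes the root.
Insert 14: 14 < 46 → go left. Place as left child of 46.
Insert 7: 7 < 46 → go left; 7 < 14 → go left. Place as left child of 14.
Insert 30: 30 < 46 → go left; 30 > 14 → go right. Place as right child of 14.
Insert 64: 64 > 46 → go right. Place as right child of 46.
Insert 77: 77 > 46 → go right; 77 > 64 → go right. Place as right child of 64.
Insert 89: 89 > 46 → go right; 89 > 64 → go right; 89 > 77 → go right. Place as right child of 77.
Insert 28: 28 < 46 → go left; 28 > 14 → go right; 28 < 30 → go left. Place as left child of 30.
Insert 32: 32 < 46 → go left; 32 > 14 → go right; 32 > 30 → go right. Place as right child of 30.
Insert 88: 88 > 46 → go right; 88 > 64 → go right; 88 > 77 → go right; 88 < 89 → go left. Place as left child of 89.
Insert 18: 18 < 46 → go left; 18 > 14 → go right; 18 < 30 → go left; 18 < 28 → go left. Place as left child of 28.
Insert 12: 12 < 46 → go left; 12 < 14 → go left; 12 > 7 → go right. Place as right child of 7.
Insert 16: 16 < 46 → go left; 16 > 14 → go right; 16 < 30 → go left; 16 < 28 → go left; 16 < 18 → go left. Place as left child of 18.
Insert 72: 72 > 46 → go right; 72 > 64 → go right; 72 < 77 → go left. Place as left child of 77.
Insert 39: 39 < 46 → go left; 39 > 14 → go right; 39 > 30 → go right; 39 > 32 → go right. Place as right child of 32.
Insert 20: 20 < 46 → go left; 20 > 14 → go right; 20 < 30 → go left; 20 < 28 → go left; 20 > 18 → go right. Place as right child of 18.
Insert 69: 69 > 46 → go right; 69 > 64 → go right; 69 < 77 → go left; 69 < 72 → go left. Place as left child of 72.
Insert 27: 27 < 46 → go left; 27 > 14 → go right; 27 < 30 → go left; 27 < 28 → go left; 27 > 18 → go right; 27 > 20 → go right. Place as right child of 20.
Insert 35: 35 < 46 → go left; 35 > 14 → go right; 35 > 30 → go right; 35 > 32 → go right; 35 < 39 → go left. Place as left child of 39.
Insert 10: 10 < 46 → go left; 10 < 14 → go left; 10 > 7 → go right; 10 < 12 → go left. Place as left child of 12.

Delete 46 (two children — replace with in-order successor).
After deletion, path to 16: 64 → 14 → 30 → 28 → 18 → 16.

5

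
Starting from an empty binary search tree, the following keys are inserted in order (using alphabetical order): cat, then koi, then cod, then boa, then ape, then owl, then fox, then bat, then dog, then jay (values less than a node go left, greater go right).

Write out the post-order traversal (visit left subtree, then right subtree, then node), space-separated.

bat ape boa dog jay fox cod owl koi cat

cat: root
koi: right child of cat (depth 1)
cod: left child of koi (depth 2)
boa: left child of cat (depth 1)
ape: left child of boa (depth 2)
owl: right child of koi (depth 2)
fox: right child of cod (depth 3)
bat: right child of ape (depth 3)
dog: left child of fox (depth 4)
jay: right child of fox (depth 4)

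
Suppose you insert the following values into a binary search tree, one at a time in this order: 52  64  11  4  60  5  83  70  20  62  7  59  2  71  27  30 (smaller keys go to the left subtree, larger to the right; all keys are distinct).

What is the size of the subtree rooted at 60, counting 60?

3

Resulting structure (node: left, right):
  52: L=11, R=64
  64: L=60, R=83
  11: L=4, R=20
  4: L=2, R=5
  60: L=59, R=62
  5: L=–, R=7
  83: L=70, R=–
  70: L=–, R=71
  20: L=–, R=27
  62: L=–, R=–
  7: L=–, R=–
  59: L=–, R=–
  2: L=–, R=–
  71: L=–, R=–
  27: L=–, R=30
  30: L=–, R=–

Subtree rooted at 60 contains: 60, 59, 62 — 3 nodes.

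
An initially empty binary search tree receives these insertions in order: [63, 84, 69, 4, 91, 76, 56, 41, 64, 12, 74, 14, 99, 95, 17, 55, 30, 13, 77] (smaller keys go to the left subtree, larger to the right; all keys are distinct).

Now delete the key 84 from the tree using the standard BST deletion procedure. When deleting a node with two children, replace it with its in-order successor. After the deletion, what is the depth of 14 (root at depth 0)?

5

Insert 63: tree is empty, so 63 becomes the root.
Insert 84: 84 > 63 → go right. Place as right child of 63.
Insert 69: 69 > 63 → go right; 69 < 84 → go left. Place as left child of 84.
Insert 4: 4 < 63 → go left. Place as left child of 63.
Insert 91: 91 > 63 → go right; 91 > 84 → go right. Place as right child of 84.
Insert 76: 76 > 63 → go right; 76 < 84 → go left; 76 > 69 → go right. Place as right child of 69.
Insert 56: 56 < 63 → go left; 56 > 4 → go right. Place as right child of 4.
Insert 41: 41 < 63 → go left; 41 > 4 → go right; 41 < 56 → go left. Place as left child of 56.
Insert 64: 64 > 63 → go right; 64 < 84 → go left; 64 < 69 → go left. Place as left child of 69.
Insert 12: 12 < 63 → go left; 12 > 4 → go right; 12 < 56 → go left; 12 < 41 → go left. Place as left child of 41.
Insert 74: 74 > 63 → go right; 74 < 84 → go left; 74 > 69 → go right; 74 < 76 → go left. Place as left child of 76.
Insert 14: 14 < 63 → go left; 14 > 4 → go right; 14 < 56 → go left; 14 < 41 → go left; 14 > 12 → go right. Place as right child of 12.
Insert 99: 99 > 63 → go right; 99 > 84 → go right; 99 > 91 → go right. Place as right child of 91.
Insert 95: 95 > 63 → go right; 95 > 84 → go right; 95 > 91 → go right; 95 < 99 → go left. Place as left child of 99.
Insert 17: 17 < 63 → go left; 17 > 4 → go right; 17 < 56 → go left; 17 < 41 → go left; 17 > 12 → go right; 17 > 14 → go right. Place as right child of 14.
Insert 55: 55 < 63 → go left; 55 > 4 → go right; 55 < 56 → go left; 55 > 41 → go right. Place as right child of 41.
Insert 30: 30 < 63 → go left; 30 > 4 → go right; 30 < 56 → go left; 30 < 41 → go left; 30 > 12 → go right; 30 > 14 → go right; 30 > 17 → go right. Place as right child of 17.
Insert 13: 13 < 63 → go left; 13 > 4 → go right; 13 < 56 → go left; 13 < 41 → go left; 13 > 12 → go right; 13 < 14 → go left. Place as left child of 14.
Insert 77: 77 > 63 → go right; 77 < 84 → go left; 77 > 69 → go right; 77 > 76 → go right. Place as right child of 76.

Delete 84 (two children — replace with in-order successor).
After deletion, path to 14: 63 → 4 → 56 → 41 → 12 → 14.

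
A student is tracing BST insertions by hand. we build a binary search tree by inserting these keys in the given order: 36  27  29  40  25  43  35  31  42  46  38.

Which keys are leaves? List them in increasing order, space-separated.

25 31 38 42 46

Resulting structure (node: left, right):
  36: L=27, R=40
  27: L=25, R=29
  29: L=–, R=35
  40: L=38, R=43
  25: L=–, R=–
  43: L=42, R=46
  35: L=31, R=–
  31: L=–, R=–
  42: L=–, R=–
  46: L=–, R=–
  38: L=–, R=–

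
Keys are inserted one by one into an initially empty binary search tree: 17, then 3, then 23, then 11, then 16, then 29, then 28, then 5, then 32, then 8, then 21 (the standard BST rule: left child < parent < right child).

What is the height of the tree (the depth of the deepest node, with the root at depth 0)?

17: root
3: left child of 17 (depth 1)
23: right child of 17 (depth 1)
11: right child of 3 (depth 2)
16: right child of 11 (depth 3)
29: right child of 23 (depth 2)
28: left child of 29 (depth 3)
5: left child of 11 (depth 3)
32: right child of 29 (depth 3)
8: right child of 5 (depth 4)
21: left child of 23 (depth 2)

The deepest node is 8 at depth 4.

4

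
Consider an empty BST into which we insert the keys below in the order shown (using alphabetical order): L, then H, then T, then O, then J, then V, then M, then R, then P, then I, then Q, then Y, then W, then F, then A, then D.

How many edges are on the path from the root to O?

Resulting structure (node: left, right):
  L: L=H, R=T
  H: L=F, R=J
  T: L=O, R=V
  O: L=M, R=R
  J: L=I, R=–
  V: L=–, R=Y
  M: L=–, R=–
  R: L=P, R=–
  P: L=–, R=Q
  I: L=–, R=–
  Q: L=–, R=–
  Y: L=W, R=–
  W: L=–, R=–
  F: L=A, R=–
  A: L=–, R=D
  D: L=–, R=–

Path to O: L → T → O, which is 2 edges.

2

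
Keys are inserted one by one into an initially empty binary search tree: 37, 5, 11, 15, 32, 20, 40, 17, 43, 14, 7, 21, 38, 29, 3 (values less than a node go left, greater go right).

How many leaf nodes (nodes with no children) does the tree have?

Resulting structure (node: left, right):
  37: L=5, R=40
  5: L=3, R=11
  11: L=7, R=15
  15: L=14, R=32
  32: L=20, R=–
  20: L=17, R=21
  40: L=38, R=43
  17: L=–, R=–
  43: L=–, R=–
  14: L=–, R=–
  7: L=–, R=–
  21: L=–, R=29
  38: L=–, R=–
  29: L=–, R=–
  3: L=–, R=–

Leaves: 3, 7, 14, 17, 29, 38, 43 — 7 in total.

7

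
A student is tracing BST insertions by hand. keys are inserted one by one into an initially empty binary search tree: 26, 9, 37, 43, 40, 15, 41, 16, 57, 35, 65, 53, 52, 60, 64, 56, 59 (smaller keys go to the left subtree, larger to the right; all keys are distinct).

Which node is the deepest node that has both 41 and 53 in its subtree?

Insert 26: tree is empty, so 26 becomes the root.
Insert 9: 9 < 26 → go left. Place as left child of 26.
Insert 37: 37 > 26 → go right. Place as right child of 26.
Insert 43: 43 > 26 → go right; 43 > 37 → go right. Place as right child of 37.
Insert 40: 40 > 26 → go right; 40 > 37 → go right; 40 < 43 → go left. Place as left child of 43.
Insert 15: 15 < 26 → go left; 15 > 9 → go right. Place as right child of 9.
Insert 41: 41 > 26 → go right; 41 > 37 → go right; 41 < 43 → go left; 41 > 40 → go right. Place as right child of 40.
Insert 16: 16 < 26 → go left; 16 > 9 → go right; 16 > 15 → go right. Place as right child of 15.
Insert 57: 57 > 26 → go right; 57 > 37 → go right; 57 > 43 → go right. Place as right child of 43.
Insert 35: 35 > 26 → go right; 35 < 37 → go left. Place as left child of 37.
Insert 65: 65 > 26 → go right; 65 > 37 → go right; 65 > 43 → go right; 65 > 57 → go right. Place as right child of 57.
Insert 53: 53 > 26 → go right; 53 > 37 → go right; 53 > 43 → go right; 53 < 57 → go left. Place as left child of 57.
Insert 52: 52 > 26 → go right; 52 > 37 → go right; 52 > 43 → go right; 52 < 57 → go left; 52 < 53 → go left. Place as left child of 53.
Insert 60: 60 > 26 → go right; 60 > 37 → go right; 60 > 43 → go right; 60 > 57 → go right; 60 < 65 → go left. Place as left child of 65.
Insert 64: 64 > 26 → go right; 64 > 37 → go right; 64 > 43 → go right; 64 > 57 → go right; 64 < 65 → go left; 64 > 60 → go right. Place as right child of 60.
Insert 56: 56 > 26 → go right; 56 > 37 → go right; 56 > 43 → go right; 56 < 57 → go left; 56 > 53 → go right. Place as right child of 53.
Insert 59: 59 > 26 → go right; 59 > 37 → go right; 59 > 43 → go right; 59 > 57 → go right; 59 < 65 → go left; 59 < 60 → go left. Place as left child of 60.

Path to 41: 26 → 37 → 43 → 40 → 41
Path to 53: 26 → 37 → 43 → 57 → 53
The paths share a prefix ending at 43, then split left and right.

43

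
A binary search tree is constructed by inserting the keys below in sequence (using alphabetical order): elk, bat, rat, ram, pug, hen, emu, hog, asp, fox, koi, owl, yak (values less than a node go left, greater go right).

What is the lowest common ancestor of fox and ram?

Insert elk: tree is empty, so elk becomes the root.
Insert bat: bat < elk → go left. Place as left child of elk.
Insert rat: rat > elk → go right. Place as right child of elk.
Insert ram: ram > elk → go right; ram < rat → go left. Place as left child of rat.
Insert pug: pug > elk → go right; pug < rat → go left; pug < ram → go left. Place as left child of ram.
Insert hen: hen > elk → go right; hen < rat → go left; hen < ram → go left; hen < pug → go left. Place as left child of pug.
Insert emu: emu > elk → go right; emu < rat → go left; emu < ram → go left; emu < pug → go left; emu < hen → go left. Place as left child of hen.
Insert hog: hog > elk → go right; hog < rat → go left; hog < ram → go left; hog < pug → go left; hog > hen → go right. Place as right child of hen.
Insert asp: asp < elk → go left; asp < bat → go left. Place as left child of bat.
Insert fox: fox > elk → go right; fox < rat → go left; fox < ram → go left; fox < pug → go left; fox < hen → go left; fox > emu → go right. Place as right child of emu.
Insert koi: koi > elk → go right; koi < rat → go left; koi < ram → go left; koi < pug → go left; koi > hen → go right; koi > hog → go right. Place as right child of hog.
Insert owl: owl > elk → go right; owl < rat → go left; owl < ram → go left; owl < pug → go left; owl > hen → go right; owl > hog → go right; owl > koi → go right. Place as right child of koi.
Insert yak: yak > elk → go right; yak > rat → go right. Place as right child of rat.

Path to fox: elk → rat → ram → pug → hen → emu → fox
Path to ram: elk → rat → ram
ram lies on both paths and is an ancestor of the other node.

ram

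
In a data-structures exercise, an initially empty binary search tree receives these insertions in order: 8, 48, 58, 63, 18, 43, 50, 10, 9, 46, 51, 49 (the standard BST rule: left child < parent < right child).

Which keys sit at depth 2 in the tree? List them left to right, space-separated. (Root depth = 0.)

18 58

Insert 8: tree is empty, so 8 becomes the root.
Insert 48: 48 > 8 → go right. Place as right child of 8.
Insert 58: 58 > 8 → go right; 58 > 48 → go right. Place as right child of 48.
Insert 63: 63 > 8 → go right; 63 > 48 → go right; 63 > 58 → go right. Place as right child of 58.
Insert 18: 18 > 8 → go right; 18 < 48 → go left. Place as left child of 48.
Insert 43: 43 > 8 → go right; 43 < 48 → go left; 43 > 18 → go right. Place as right child of 18.
Insert 50: 50 > 8 → go right; 50 > 48 → go right; 50 < 58 → go left. Place as left child of 58.
Insert 10: 10 > 8 → go right; 10 < 48 → go left; 10 < 18 → go left. Place as left child of 18.
Insert 9: 9 > 8 → go right; 9 < 48 → go left; 9 < 18 → go left; 9 < 10 → go left. Place as left child of 10.
Insert 46: 46 > 8 → go right; 46 < 48 → go left; 46 > 18 → go right; 46 > 43 → go right. Place as right child of 43.
Insert 51: 51 > 8 → go right; 51 > 48 → go right; 51 < 58 → go left; 51 > 50 → go right. Place as right child of 50.
Insert 49: 49 > 8 → go right; 49 > 48 → go right; 49 < 58 → go left; 49 < 50 → go left. Place as left child of 50.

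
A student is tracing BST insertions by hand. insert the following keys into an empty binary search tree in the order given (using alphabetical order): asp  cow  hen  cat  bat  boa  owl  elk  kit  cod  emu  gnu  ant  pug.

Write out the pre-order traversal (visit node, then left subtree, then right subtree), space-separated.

asp: root
cow: right child of asp (depth 1)
hen: right child of cow (depth 2)
cat: left child of cow (depth 2)
bat: left child of cat (depth 3)
boa: right child of bat (depth 4)
owl: right child of hen (depth 3)
elk: left child of hen (depth 3)
kit: left child of owl (depth 4)
cod: right child of cat (depth 3)
emu: right child of elk (depth 4)
gnu: right child of emu (depth 5)
ant: left child of asp (depth 1)
pug: right child of owl (depth 4)

asp ant cow cat bat boa cod hen elk emu gnu owl kit pug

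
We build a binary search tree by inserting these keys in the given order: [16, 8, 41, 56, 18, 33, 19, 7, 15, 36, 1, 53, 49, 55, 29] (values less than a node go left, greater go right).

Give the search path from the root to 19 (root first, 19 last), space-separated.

Insert 16: tree is empty, so 16 becomes the root.
Insert 8: 8 < 16 → go left. Place as left child of 16.
Insert 41: 41 > 16 → go right. Place as right child of 16.
Insert 56: 56 > 16 → go right; 56 > 41 → go right. Place as right child of 41.
Insert 18: 18 > 16 → go right; 18 < 41 → go left. Place as left child of 41.
Insert 33: 33 > 16 → go right; 33 < 41 → go left; 33 > 18 → go right. Place as right child of 18.
Insert 19: 19 > 16 → go right; 19 < 41 → go left; 19 > 18 → go right; 19 < 33 → go left. Place as left child of 33.
Insert 7: 7 < 16 → go left; 7 < 8 → go left. Place as left child of 8.
Insert 15: 15 < 16 → go left; 15 > 8 → go right. Place as right child of 8.
Insert 36: 36 > 16 → go right; 36 < 41 → go left; 36 > 18 → go right; 36 > 33 → go right. Place as right child of 33.
Insert 1: 1 < 16 → go left; 1 < 8 → go left; 1 < 7 → go left. Place as left child of 7.
Insert 53: 53 > 16 → go right; 53 > 41 → go right; 53 < 56 → go left. Place as left child of 56.
Insert 49: 49 > 16 → go right; 49 > 41 → go right; 49 < 56 → go left; 49 < 53 → go left. Place as left child of 53.
Insert 55: 55 > 16 → go right; 55 > 41 → go right; 55 < 56 → go left; 55 > 53 → go right. Place as right child of 53.
Insert 29: 29 > 16 → go right; 29 < 41 → go left; 29 > 18 → go right; 29 < 33 → go left; 29 > 19 → go right. Place as right child of 19.

16 41 18 33 19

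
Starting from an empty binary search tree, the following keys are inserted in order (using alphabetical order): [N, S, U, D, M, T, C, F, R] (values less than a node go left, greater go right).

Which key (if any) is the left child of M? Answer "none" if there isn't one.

N: root
S: right child of N (depth 1)
U: right child of S (depth 2)
D: left child of N (depth 1)
M: right child of D (depth 2)
T: left child of U (depth 3)
C: left child of D (depth 2)
F: left child of M (depth 3)
R: left child of S (depth 2)

F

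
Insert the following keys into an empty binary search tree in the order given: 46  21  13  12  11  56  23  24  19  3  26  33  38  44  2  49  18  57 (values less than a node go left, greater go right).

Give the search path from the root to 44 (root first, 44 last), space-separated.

Insert 46: tree is empty, so 46 becomes the root.
Insert 21: 21 < 46 → go left. Place as left child of 46.
Insert 13: 13 < 46 → go left; 13 < 21 → go left. Place as left child of 21.
Insert 12: 12 < 46 → go left; 12 < 21 → go left; 12 < 13 → go left. Place as left child of 13.
Insert 11: 11 < 46 → go left; 11 < 21 → go left; 11 < 13 → go left; 11 < 12 → go left. Place as left child of 12.
Insert 56: 56 > 46 → go right. Place as right child of 46.
Insert 23: 23 < 46 → go left; 23 > 21 → go right. Place as right child of 21.
Insert 24: 24 < 46 → go left; 24 > 21 → go right; 24 > 23 → go right. Place as right child of 23.
Insert 19: 19 < 46 → go left; 19 < 21 → go left; 19 > 13 → go right. Place as right child of 13.
Insert 3: 3 < 46 → go left; 3 < 21 → go left; 3 < 13 → go left; 3 < 12 → go left; 3 < 11 → go left. Place as left child of 11.
Insert 26: 26 < 46 → go left; 26 > 21 → go right; 26 > 23 → go right; 26 > 24 → go right. Place as right child of 24.
Insert 33: 33 < 46 → go left; 33 > 21 → go right; 33 > 23 → go right; 33 > 24 → go right; 33 > 26 → go right. Place as right child of 26.
Insert 38: 38 < 46 → go left; 38 > 21 → go right; 38 > 23 → go right; 38 > 24 → go right; 38 > 26 → go right; 38 > 33 → go right. Place as right child of 33.
Insert 44: 44 < 46 → go left; 44 > 21 → go right; 44 > 23 → go right; 44 > 24 → go right; 44 > 26 → go right; 44 > 33 → go right; 44 > 38 → go right. Place as right child of 38.
Insert 2: 2 < 46 → go left; 2 < 21 → go left; 2 < 13 → go left; 2 < 12 → go left; 2 < 11 → go left; 2 < 3 → go left. Place as left child of 3.
Insert 49: 49 > 46 → go right; 49 < 56 → go left. Place as left child of 56.
Insert 18: 18 < 46 → go left; 18 < 21 → go left; 18 > 13 → go right; 18 < 19 → go left. Place as left child of 19.
Insert 57: 57 > 46 → go right; 57 > 56 → go right. Place as right child of 56.

46 21 23 24 26 33 38 44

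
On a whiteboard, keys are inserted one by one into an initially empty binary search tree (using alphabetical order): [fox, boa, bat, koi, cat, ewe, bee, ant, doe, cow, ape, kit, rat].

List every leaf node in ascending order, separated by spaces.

ape bee cow kit rat

fox: root
boa: left child of fox (depth 1)
bat: left child of boa (depth 2)
koi: right child of fox (depth 1)
cat: right child of boa (depth 2)
ewe: right child of cat (depth 3)
bee: right child of bat (depth 3)
ant: left child of bat (depth 3)
doe: left child of ewe (depth 4)
cow: left child of doe (depth 5)
ape: right child of ant (depth 4)
kit: left child of koi (depth 2)
rat: right child of koi (depth 2)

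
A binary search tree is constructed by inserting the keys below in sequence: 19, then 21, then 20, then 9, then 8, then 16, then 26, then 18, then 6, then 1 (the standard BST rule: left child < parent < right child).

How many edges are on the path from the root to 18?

3

Resulting structure (node: left, right):
  19: L=9, R=21
  21: L=20, R=26
  20: L=–, R=–
  9: L=8, R=16
  8: L=6, R=–
  16: L=–, R=18
  26: L=–, R=–
  18: L=–, R=–
  6: L=1, R=–
  1: L=–, R=–

Path to 18: 19 → 9 → 16 → 18, which is 3 edges.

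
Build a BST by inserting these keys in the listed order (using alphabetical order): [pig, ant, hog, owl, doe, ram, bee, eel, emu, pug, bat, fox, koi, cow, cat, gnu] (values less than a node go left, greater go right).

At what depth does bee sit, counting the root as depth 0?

4

pig: root
ant: left child of pig (depth 1)
hog: right child of ant (depth 2)
owl: right child of hog (depth 3)
doe: left child of hog (depth 3)
ram: right child of pig (depth 1)
bee: left child of doe (depth 4)
eel: right child of doe (depth 4)
emu: right child of eel (depth 5)
pug: left child of ram (depth 2)
bat: left child of bee (depth 5)
fox: right child of emu (depth 6)
koi: left child of owl (depth 4)
cow: right child of bee (depth 5)
cat: left child of cow (depth 6)
gnu: right child of fox (depth 7)

Path to bee: pig → ant → hog → doe → bee, which is 4 edges.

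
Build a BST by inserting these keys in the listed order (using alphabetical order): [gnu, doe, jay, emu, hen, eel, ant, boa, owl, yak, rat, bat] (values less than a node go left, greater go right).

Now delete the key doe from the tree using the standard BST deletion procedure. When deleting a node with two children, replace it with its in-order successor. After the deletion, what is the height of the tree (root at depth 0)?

Insert gnu: tree is empty, so gnu becomes the root.
Insert doe: doe < gnu → go left. Place as left child of gnu.
Insert jay: jay > gnu → go right. Place as right child of gnu.
Insert emu: emu < gnu → go left; emu > doe → go right. Place as right child of doe.
Insert hen: hen > gnu → go right; hen < jay → go left. Place as left child of jay.
Insert eel: eel < gnu → go left; eel > doe → go right; eel < emu → go left. Place as left child of emu.
Insert ant: ant < gnu → go left; ant < doe → go left. Place as left child of doe.
Insert boa: boa < gnu → go left; boa < doe → go left; boa > ant → go right. Place as right child of ant.
Insert owl: owl > gnu → go right; owl > jay → go right. Place as right child of jay.
Insert yak: yak > gnu → go right; yak > jay → go right; yak > owl → go right. Place as right child of owl.
Insert rat: rat > gnu → go right; rat > jay → go right; rat > owl → go right; rat < yak → go left. Place as left child of yak.
Insert bat: bat < gnu → go left; bat < doe → go left; bat > ant → go right; bat < boa → go left. Place as left child of boa.

Delete doe (two children — replace with in-order successor).
After deletion, deepest node is rat at depth 4.

4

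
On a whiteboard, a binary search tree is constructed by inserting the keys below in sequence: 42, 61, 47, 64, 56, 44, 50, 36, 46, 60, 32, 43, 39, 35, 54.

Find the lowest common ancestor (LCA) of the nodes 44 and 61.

Resulting structure (node: left, right):
  42: L=36, R=61
  61: L=47, R=64
  47: L=44, R=56
  64: L=–, R=–
  56: L=50, R=60
  44: L=43, R=46
  50: L=–, R=54
  36: L=32, R=39
  46: L=–, R=–
  60: L=–, R=–
  32: L=–, R=35
  43: L=–, R=–
  39: L=–, R=–
  35: L=–, R=–
  54: L=–, R=–

Path to 44: 42 → 61 → 47 → 44
Path to 61: 42 → 61
61 lies on both paths and is an ancestor of the other node.

61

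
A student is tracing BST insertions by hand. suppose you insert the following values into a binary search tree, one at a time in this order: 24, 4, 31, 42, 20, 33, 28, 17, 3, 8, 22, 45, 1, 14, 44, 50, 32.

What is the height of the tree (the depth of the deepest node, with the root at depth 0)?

5

24: root
4: left child of 24 (depth 1)
31: right child of 24 (depth 1)
42: right child of 31 (depth 2)
20: right child of 4 (depth 2)
33: left child of 42 (depth 3)
28: left child of 31 (depth 2)
17: left child of 20 (depth 3)
3: left child of 4 (depth 2)
8: left child of 17 (depth 4)
22: right child of 20 (depth 3)
45: right child of 42 (depth 3)
1: left child of 3 (depth 3)
14: right child of 8 (depth 5)
44: left child of 45 (depth 4)
50: right child of 45 (depth 4)
32: left child of 33 (depth 4)

The deepest node is 14 at depth 5.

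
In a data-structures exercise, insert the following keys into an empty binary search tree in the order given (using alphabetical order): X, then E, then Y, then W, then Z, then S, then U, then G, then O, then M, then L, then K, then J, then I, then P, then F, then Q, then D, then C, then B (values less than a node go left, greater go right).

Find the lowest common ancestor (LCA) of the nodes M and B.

Insert X: tree is empty, so X becomes the root.
Insert E: E < X → go left. Place as left child of X.
Insert Y: Y > X → go right. Place as right child of X.
Insert W: W < X → go left; W > E → go right. Place as right child of E.
Insert Z: Z > X → go right; Z > Y → go right. Place as right child of Y.
Insert S: S < X → go left; S > E → go right; S < W → go left. Place as left child of W.
Insert U: U < X → go left; U > E → go right; U < W → go left; U > S → go right. Place as right child of S.
Insert G: G < X → go left; G > E → go right; G < W → go left; G < S → go left. Place as left child of S.
Insert O: O < X → go left; O > E → go right; O < W → go left; O < S → go left; O > G → go right. Place as right child of G.
Insert M: M < X → go left; M > E → go right; M < W → go left; M < S → go left; M > G → go right; M < O → go left. Place as left child of O.
Insert L: L < X → go left; L > E → go right; L < W → go left; L < S → go left; L > G → go right; L < O → go left; L < M → go left. Place as left child of M.
Insert K: K < X → go left; K > E → go right; K < W → go left; K < S → go left; K > G → go right; K < O → go left; K < M → go left; K < L → go left. Place as left child of L.
Insert J: J < X → go left; J > E → go right; J < W → go left; J < S → go left; J > G → go right; J < O → go left; J < M → go left; J < L → go left; J < K → go left. Place as left child of K.
Insert I: I < X → go left; I > E → go right; I < W → go left; I < S → go left; I > G → go right; I < O → go left; I < M → go left; I < L → go left; I < K → go left; I < J → go left. Place as left child of J.
Insert P: P < X → go left; P > E → go right; P < W → go left; P < S → go left; P > G → go right; P > O → go right. Place as right child of O.
Insert F: F < X → go left; F > E → go right; F < W → go left; F < S → go left; F < G → go left. Place as left child of G.
Insert Q: Q < X → go left; Q > E → go right; Q < W → go left; Q < S → go left; Q > G → go right; Q > O → go right; Q > P → go right. Place as right child of P.
Insert D: D < X → go left; D < E → go left. Place as left child of E.
Insert C: C < X → go left; C < E → go left; C < D → go left. Place as left child of D.
Insert B: B < X → go left; B < E → go left; B < D → go left; B < C → go left. Place as left child of C.

Path to M: X → E → W → S → G → O → M
Path to B: X → E → D → C → B
The paths share a prefix ending at E, then split left and right.

E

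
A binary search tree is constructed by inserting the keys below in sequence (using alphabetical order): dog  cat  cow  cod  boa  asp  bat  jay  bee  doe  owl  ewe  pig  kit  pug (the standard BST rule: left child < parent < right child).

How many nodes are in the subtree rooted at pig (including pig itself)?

2

dog: root
cat: left child of dog (depth 1)
cow: right child of cat (depth 2)
cod: left child of cow (depth 3)
boa: left child of cat (depth 2)
asp: left child of boa (depth 3)
bat: right child of asp (depth 4)
jay: right child of dog (depth 1)
bee: right child of bat (depth 5)
doe: right child of cow (depth 3)
owl: right child of jay (depth 2)
ewe: left child of jay (depth 2)
pig: right child of owl (depth 3)
kit: left child of owl (depth 3)
pug: right child of pig (depth 4)

Subtree rooted at pig contains: pig, pug — 2 nodes.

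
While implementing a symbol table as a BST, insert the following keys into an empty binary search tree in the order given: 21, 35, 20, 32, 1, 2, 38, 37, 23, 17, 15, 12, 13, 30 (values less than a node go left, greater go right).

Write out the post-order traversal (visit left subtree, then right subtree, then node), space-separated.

Insert 21: tree is empty, so 21 becomes the root.
Insert 35: 35 > 21 → go right. Place as right child of 21.
Insert 20: 20 < 21 → go left. Place as left child of 21.
Insert 32: 32 > 21 → go right; 32 < 35 → go left. Place as left child of 35.
Insert 1: 1 < 21 → go left; 1 < 20 → go left. Place as left child of 20.
Insert 2: 2 < 21 → go left; 2 < 20 → go left; 2 > 1 → go right. Place as right child of 1.
Insert 38: 38 > 21 → go right; 38 > 35 → go right. Place as right child of 35.
Insert 37: 37 > 21 → go right; 37 > 35 → go right; 37 < 38 → go left. Place as left child of 38.
Insert 23: 23 > 21 → go right; 23 < 35 → go left; 23 < 32 → go left. Place as left child of 32.
Insert 17: 17 < 21 → go left; 17 < 20 → go left; 17 > 1 → go right; 17 > 2 → go right. Place as right child of 2.
Insert 15: 15 < 21 → go left; 15 < 20 → go left; 15 > 1 → go right; 15 > 2 → go right; 15 < 17 → go left. Place as left child of 17.
Insert 12: 12 < 21 → go left; 12 < 20 → go left; 12 > 1 → go right; 12 > 2 → go right; 12 < 17 → go left; 12 < 15 → go left. Place as left child of 15.
Insert 13: 13 < 21 → go left; 13 < 20 → go left; 13 > 1 → go right; 13 > 2 → go right; 13 < 17 → go left; 13 < 15 → go left; 13 > 12 → go right. Place as right child of 12.
Insert 30: 30 > 21 → go right; 30 < 35 → go left; 30 < 32 → go left; 30 > 23 → go right. Place as right child of 23.

13 12 15 17 2 1 20 30 23 32 37 38 35 21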